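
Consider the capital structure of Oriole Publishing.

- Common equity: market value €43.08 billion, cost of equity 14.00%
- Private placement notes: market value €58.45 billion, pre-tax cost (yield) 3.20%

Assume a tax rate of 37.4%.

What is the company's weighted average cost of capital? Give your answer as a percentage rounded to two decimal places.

Total capital V = 43.08 + 58.45 = 101.53.
Equity: weight = 43.08/101.53 = 0.4243; cost = 14%.
Private placement notes: weight = 58.45/101.53 = 0.5757; after-tax cost = 3.2% × (1 − 37.4%) = 2.0032%.
WACC = 0.4243 × 14.0000% + 0.5757 × 2.0032% = 7.0935%.

7.09%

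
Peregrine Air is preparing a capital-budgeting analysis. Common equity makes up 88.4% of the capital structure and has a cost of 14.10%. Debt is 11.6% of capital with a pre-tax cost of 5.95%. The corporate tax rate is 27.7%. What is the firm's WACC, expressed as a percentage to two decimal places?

After-tax cost of debt = 5.95% × (1 − 27.7%) = 4.3019%.
WACC = 0.884 × 14.1000% + 0.116 × 4.3019% = 12.9634%.

12.96%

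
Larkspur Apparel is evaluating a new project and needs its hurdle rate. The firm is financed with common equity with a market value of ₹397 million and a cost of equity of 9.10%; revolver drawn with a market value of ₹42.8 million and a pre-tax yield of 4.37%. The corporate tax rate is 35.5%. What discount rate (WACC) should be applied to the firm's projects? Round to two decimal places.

8.49%

Total capital V = 397 + 42.8 = 439.8.
Equity: weight = 397/439.8 = 0.9027; cost = 9.1%.
Revolver drawn: weight = 42.8/439.8 = 0.0973; after-tax cost = 4.37% × (1 − 35.5%) = 2.8187%.
WACC = 0.9027 × 9.1000% + 0.0973 × 2.8187% = 8.4887%.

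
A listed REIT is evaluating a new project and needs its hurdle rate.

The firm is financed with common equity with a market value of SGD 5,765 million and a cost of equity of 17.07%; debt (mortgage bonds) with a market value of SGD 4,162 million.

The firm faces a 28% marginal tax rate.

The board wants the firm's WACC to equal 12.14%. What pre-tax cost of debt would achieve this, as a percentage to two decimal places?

Total capital V = 5765 + 4162 = 9927.
Equity weight = 5765/9927 = 0.5807.
Mortgage bonds weight = 4162/9927 = 0.4193.
Equity contribution = 0.5807 × 17.07% = 9.9132%.
Remaining for debt = 12.14% − 9.9132% = 2.2268%.
Rd × (1 − 28%) × 0.4193 = 2.2268%  ⇒  Rd = 7.3767%.

7.38%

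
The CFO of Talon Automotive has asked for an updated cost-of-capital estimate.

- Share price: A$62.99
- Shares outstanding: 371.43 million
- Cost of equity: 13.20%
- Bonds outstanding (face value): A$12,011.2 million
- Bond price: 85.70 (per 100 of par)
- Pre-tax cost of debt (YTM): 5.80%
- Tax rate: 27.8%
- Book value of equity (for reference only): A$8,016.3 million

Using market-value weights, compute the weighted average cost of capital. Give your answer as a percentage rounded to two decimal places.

10.45%

Market value of equity E = 62.99 × 371.43m = 23396.3757m. Market value of debt D = 12011.2m × 85.7/100 = 10293.5984m.
Total capital V = 23396.3757 + 10293.5984 = 33689.9741.
Equity: weight = 23396.3757/33689.9741 = 0.6945; cost = 13.2%.
Bonds outstanding: weight = 10293.5984/33689.9741 = 0.3055; after-tax cost = 5.8% × (1 − 27.8%) = 4.1876%.
WACC = 0.6945 × 13.2000% + 0.3055 × 4.1876% = 10.4464%.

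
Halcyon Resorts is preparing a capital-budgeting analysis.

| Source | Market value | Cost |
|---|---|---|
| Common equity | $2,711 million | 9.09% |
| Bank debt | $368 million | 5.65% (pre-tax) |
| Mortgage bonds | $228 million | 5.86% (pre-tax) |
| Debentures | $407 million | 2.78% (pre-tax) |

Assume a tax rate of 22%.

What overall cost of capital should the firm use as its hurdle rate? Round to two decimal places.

7.59%

Total capital V = 2711 + 368 + 228 + 407 = 3714.
Equity: weight = 2711/3714 = 0.7299; cost = 9.09%.
Bank debt: weight = 368/3714 = 0.0991; after-tax cost = 5.65% × (1 − 22%) = 4.4070%.
Mortgage bonds: weight = 228/3714 = 0.0614; after-tax cost = 5.86% × (1 − 22%) = 4.5708%.
Debentures: weight = 407/3714 = 0.1096; after-tax cost = 2.78% × (1 − 22%) = 2.1684%.
WACC = 0.7299 × 9.0900% + 0.0991 × 4.4070% + 0.0614 × 4.5708% + 0.1096 × 2.1684% = 7.5901%.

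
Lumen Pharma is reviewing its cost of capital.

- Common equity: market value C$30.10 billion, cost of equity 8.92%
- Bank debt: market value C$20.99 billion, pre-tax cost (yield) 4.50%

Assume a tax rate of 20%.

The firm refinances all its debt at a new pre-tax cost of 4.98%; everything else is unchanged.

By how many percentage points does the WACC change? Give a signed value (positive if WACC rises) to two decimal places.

Current WACC:
Total capital V = 30.1 + 20.99 = 51.09.
Equity: weight = 30.1/51.09 = 0.5892; cost = 8.92%.
Bank debt: weight = 20.99/51.09 = 0.4108; after-tax cost = 4.5% × (1 − 20%) = 3.6000%.
WACC = 0.5892 × 8.9200% + 0.4108 × 3.6000% = 6.7343%.
After the change:
Total capital V = 30.1 + 20.99 = 51.09.
Equity: weight = 30.1/51.09 = 0.5892; cost = 8.92%.
Bank debt: weight = 20.99/51.09 = 0.4108; after-tax cost = 4.98% × (1 − 20%) = 3.9840%.
WACC = 0.5892 × 8.9200% + 0.4108 × 3.9840% = 6.8921%.
Change in WACC = 6.8921% − 6.7343% = 0.1578 pp.

+0.16 pp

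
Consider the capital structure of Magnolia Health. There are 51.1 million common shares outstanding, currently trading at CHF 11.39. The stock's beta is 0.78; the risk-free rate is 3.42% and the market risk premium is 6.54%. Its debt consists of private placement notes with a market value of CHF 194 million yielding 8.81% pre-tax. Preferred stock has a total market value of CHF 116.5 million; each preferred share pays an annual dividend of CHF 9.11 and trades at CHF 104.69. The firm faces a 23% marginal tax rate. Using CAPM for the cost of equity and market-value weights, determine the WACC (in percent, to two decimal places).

Cost of equity via CAPM: Re = 3.42% + 0.78 × 6.54% = 8.5212%.
Cost of preferred: Rp = 9.11 / 104.69 = 8.7019%.
Market value of equity E = 11.39 × 51.1m = 582.029m.
Total capital V = 582.029 + 116.5 + 194 = 892.529.
Equity: weight = 582.029/892.529 = 0.6521; cost = 8.5212%.
Preferred: weight = 116.5/892.529 = 0.1305; cost = 8.7019%.
Private placement notes: weight = 194/892.529 = 0.2174; after-tax cost = 8.81% × (1 − 23%) = 6.7837%.
WACC = 0.6521 × 8.5212% + 0.1305 × 8.7019% + 0.2174 × 6.7837% = 8.1671%.

8.17%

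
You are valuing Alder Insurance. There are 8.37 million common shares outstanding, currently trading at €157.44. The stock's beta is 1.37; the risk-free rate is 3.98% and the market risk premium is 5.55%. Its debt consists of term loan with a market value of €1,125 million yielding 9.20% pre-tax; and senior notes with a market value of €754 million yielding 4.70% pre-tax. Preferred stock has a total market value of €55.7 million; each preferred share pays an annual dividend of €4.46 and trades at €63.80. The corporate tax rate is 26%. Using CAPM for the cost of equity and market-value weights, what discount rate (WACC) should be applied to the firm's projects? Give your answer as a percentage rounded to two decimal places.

7.97%

Cost of equity via CAPM: Re = 3.98% + 1.37 × 5.55% = 11.5835%.
Cost of preferred: Rp = 4.46 / 63.8 = 6.9906%.
Market value of equity E = 157.44 × 8.37m = 1317.7728m.
Total capital V = 1317.7728 + 55.7 + 1125 + 754 = 3252.4728.
Equity: weight = 1317.7728/3252.4728 = 0.4052; cost = 11.5835%.
Preferred: weight = 55.7/3252.4728 = 0.0171; cost = 6.9906%.
Term loan: weight = 1125/3252.4728 = 0.3459; after-tax cost = 9.2% × (1 − 26%) = 6.8080%.
Senior notes: weight = 754/3252.4728 = 0.2318; after-tax cost = 4.7% × (1 − 26%) = 3.4780%.
WACC = 0.4052 × 11.5835% + 0.0171 × 6.9906% + 0.3459 × 6.8080% + 0.2318 × 3.4780% = 7.9740%.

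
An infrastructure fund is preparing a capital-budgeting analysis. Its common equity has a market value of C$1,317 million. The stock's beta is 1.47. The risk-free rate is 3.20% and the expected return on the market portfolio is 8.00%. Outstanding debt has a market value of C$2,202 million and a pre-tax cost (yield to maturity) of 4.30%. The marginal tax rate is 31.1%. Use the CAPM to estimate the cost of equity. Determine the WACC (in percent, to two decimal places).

5.69%

Market risk premium = 8.0% − 3.2% = 4.8%.
Cost of equity via CAPM: Re = 3.2% + 1.47 × 4.8% = 10.2560%.
Total capital V = 1317 + 2202 = 3519.
Equity: weight = 1317/3519 = 0.3743; cost = 10.256%.
Debt: weight = 2202/3519 = 0.6257; after-tax cost = 4.3% × (1 − 31.1%) = 2.9627%.
WACC = 0.3743 × 10.2560% + 0.6257 × 2.9627% = 5.6922%.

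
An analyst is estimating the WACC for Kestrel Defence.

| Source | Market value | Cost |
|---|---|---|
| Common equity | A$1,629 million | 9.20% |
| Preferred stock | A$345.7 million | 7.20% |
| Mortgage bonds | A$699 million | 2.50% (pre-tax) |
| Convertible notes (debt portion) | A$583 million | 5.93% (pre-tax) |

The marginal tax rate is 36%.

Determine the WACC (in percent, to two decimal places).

6.39%

Total capital V = 1629 + 345.7 + 699 + 583 = 3256.7.
Equity: weight = 1629/3256.7 = 0.5002; cost = 9.2%.
Preferred: weight = 345.7/3256.7 = 0.1062; cost = 7.2%.
Mortgage bonds: weight = 699/3256.7 = 0.2146; after-tax cost = 2.5% × (1 − 36%) = 1.6000%.
Convertible notes (debt portion): weight = 583/3256.7 = 0.1790; after-tax cost = 5.93% × (1 − 36%) = 3.7952%.
WACC = 0.5002 × 9.2000% + 0.1062 × 7.2000% + 0.2146 × 1.6000% + 0.1790 × 3.7952% = 6.3889%.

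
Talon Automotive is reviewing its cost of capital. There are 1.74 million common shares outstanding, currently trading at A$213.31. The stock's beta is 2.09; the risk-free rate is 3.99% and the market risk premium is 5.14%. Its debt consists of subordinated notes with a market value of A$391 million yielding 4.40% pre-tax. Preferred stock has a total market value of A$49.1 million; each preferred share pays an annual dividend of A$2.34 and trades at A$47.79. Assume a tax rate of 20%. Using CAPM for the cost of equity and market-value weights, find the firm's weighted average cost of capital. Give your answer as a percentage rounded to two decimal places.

8.73%

Cost of equity via CAPM: Re = 3.99% + 2.09 × 5.14% = 14.7326%.
Cost of preferred: Rp = 2.34 / 47.79 = 4.8964%.
Market value of equity E = 213.31 × 1.74m = 371.1594m.
Total capital V = 371.1594 + 49.1 + 391 = 811.2594.
Equity: weight = 371.1594/811.2594 = 0.4575; cost = 14.7326%.
Preferred: weight = 49.1/811.2594 = 0.0605; cost = 4.8964%.
Subordinated notes: weight = 391/811.2594 = 0.4820; after-tax cost = 4.4% × (1 − 20%) = 3.5200%.
WACC = 0.4575 × 14.7326% + 0.0605 × 4.8964% + 0.4820 × 3.5200% = 8.7332%.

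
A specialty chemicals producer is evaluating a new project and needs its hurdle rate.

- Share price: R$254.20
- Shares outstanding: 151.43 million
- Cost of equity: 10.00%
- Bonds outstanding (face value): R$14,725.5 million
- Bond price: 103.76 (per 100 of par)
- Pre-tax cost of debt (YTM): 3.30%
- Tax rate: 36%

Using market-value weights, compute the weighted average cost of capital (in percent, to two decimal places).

7.76%

Market value of equity E = 254.2 × 151.43m = 38493.506m. Market value of debt D = 14725.5m × 103.76/100 = 15279.1788m.
Total capital V = 38493.506 + 15279.1788 = 53772.6848.
Equity: weight = 38493.506/53772.6848 = 0.7159; cost = 10%.
Bonds outstanding: weight = 15279.1788/53772.6848 = 0.2841; after-tax cost = 3.3% × (1 − 36%) = 2.1120%.
WACC = 0.7159 × 10.0000% + 0.2841 × 2.1120% = 7.7587%.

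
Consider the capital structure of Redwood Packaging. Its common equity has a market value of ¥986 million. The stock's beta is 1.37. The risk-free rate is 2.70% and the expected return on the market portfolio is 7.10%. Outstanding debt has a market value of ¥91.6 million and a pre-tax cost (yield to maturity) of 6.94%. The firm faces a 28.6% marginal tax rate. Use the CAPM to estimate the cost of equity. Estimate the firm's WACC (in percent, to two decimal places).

8.41%

Market risk premium = 7.1% − 2.7% = 4.4%.
Cost of equity via CAPM: Re = 2.7% + 1.37 × 4.4% = 8.7280%.
Total capital V = 986 + 91.6 = 1077.6.
Equity: weight = 986/1077.6 = 0.9150; cost = 8.728%.
Debt: weight = 91.6/1077.6 = 0.0850; after-tax cost = 6.94% × (1 − 28.6%) = 4.9552%.
WACC = 0.9150 × 8.7280% + 0.0850 × 4.9552% = 8.4073%.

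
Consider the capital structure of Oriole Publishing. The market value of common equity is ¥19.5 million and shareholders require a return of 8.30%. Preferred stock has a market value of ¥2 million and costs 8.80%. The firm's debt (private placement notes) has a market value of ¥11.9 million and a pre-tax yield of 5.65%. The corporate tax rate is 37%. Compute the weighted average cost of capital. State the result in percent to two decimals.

Total capital V = 19.5 + 2 + 11.9 = 33.4.
Equity: weight = 19.5/33.4 = 0.5838; cost = 8.3%.
Preferred: weight = 2/33.4 = 0.0599; cost = 8.8%.
Private placement notes: weight = 11.9/33.4 = 0.3563; after-tax cost = 5.65% × (1 − 37%) = 3.5595%.
WACC = 0.5838 × 8.3000% + 0.0599 × 8.8000% + 0.3563 × 3.5595% = 6.6410%.

6.64%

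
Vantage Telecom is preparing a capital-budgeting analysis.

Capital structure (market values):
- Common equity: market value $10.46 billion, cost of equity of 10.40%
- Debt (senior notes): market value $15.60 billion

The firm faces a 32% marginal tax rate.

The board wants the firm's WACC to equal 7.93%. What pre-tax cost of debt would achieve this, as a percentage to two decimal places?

9.23%

Total capital V = 10.46 + 15.6 = 26.06.
Equity weight = 10.46/26.06 = 0.4014.
Senior notes weight = 15.6/26.06 = 0.5986.
Equity contribution = 0.4014 × 10.4% = 4.1744%.
Remaining for debt = 7.93% − 4.1744% = 3.7556%.
Rd × (1 − 32%) × 0.5986 = 3.7556%  ⇒  Rd = 9.2262%.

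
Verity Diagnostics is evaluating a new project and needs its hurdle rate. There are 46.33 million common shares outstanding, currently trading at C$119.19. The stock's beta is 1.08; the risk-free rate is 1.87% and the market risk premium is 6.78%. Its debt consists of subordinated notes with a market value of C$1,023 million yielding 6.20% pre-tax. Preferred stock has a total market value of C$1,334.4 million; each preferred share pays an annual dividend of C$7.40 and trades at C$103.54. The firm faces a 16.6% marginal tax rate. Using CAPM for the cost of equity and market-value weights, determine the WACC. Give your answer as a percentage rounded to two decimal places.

8.32%

Cost of equity via CAPM: Re = 1.87% + 1.08 × 6.78% = 9.1924%.
Cost of preferred: Rp = 7.4 / 103.54 = 7.1470%.
Market value of equity E = 119.19 × 46.33m = 5522.0727m.
Total capital V = 5522.0727 + 1334.4 + 1023 = 7879.4727.
Equity: weight = 5522.0727/7879.4727 = 0.7008; cost = 9.1924%.
Preferred: weight = 1334.4/7879.4727 = 0.1694; cost = 7.147%.
Subordinated notes: weight = 1023/7879.4727 = 0.1298; after-tax cost = 6.2% × (1 − 16.6%) = 5.1708%.
WACC = 0.7008 × 9.1924% + 0.1694 × 7.1470% + 0.1298 × 5.1708% = 8.3239%.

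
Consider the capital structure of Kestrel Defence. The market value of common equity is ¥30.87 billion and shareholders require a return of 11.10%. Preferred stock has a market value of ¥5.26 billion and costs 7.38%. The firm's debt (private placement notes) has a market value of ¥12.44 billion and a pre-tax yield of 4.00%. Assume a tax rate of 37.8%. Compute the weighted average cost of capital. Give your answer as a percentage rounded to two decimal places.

8.49%

Total capital V = 30.87 + 5.26 + 12.44 = 48.57.
Equity: weight = 30.87/48.57 = 0.6356; cost = 11.1%.
Preferred: weight = 5.26/48.57 = 0.1083; cost = 7.38%.
Private placement notes: weight = 12.44/48.57 = 0.2561; after-tax cost = 4% × (1 − 37.8%) = 2.4880%.
WACC = 0.6356 × 11.1000% + 0.1083 × 7.3800% + 0.2561 × 2.4880% = 8.4914%.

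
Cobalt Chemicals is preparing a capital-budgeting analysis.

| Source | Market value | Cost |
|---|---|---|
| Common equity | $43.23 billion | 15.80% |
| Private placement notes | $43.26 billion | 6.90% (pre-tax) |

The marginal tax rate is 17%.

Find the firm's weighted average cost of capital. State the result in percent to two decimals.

Total capital V = 43.23 + 43.26 = 86.49.
Equity: weight = 43.23/86.49 = 0.4998; cost = 15.8%.
Private placement notes: weight = 43.26/86.49 = 0.5002; after-tax cost = 6.9% × (1 − 17%) = 5.7270%.
WACC = 0.4998 × 15.8000% + 0.5002 × 5.7270% = 10.7618%.

10.76%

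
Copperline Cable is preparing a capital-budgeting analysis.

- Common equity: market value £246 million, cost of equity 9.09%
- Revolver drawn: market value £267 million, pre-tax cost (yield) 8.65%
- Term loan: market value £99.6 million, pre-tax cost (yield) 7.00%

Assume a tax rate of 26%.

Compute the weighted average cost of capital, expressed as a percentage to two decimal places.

Total capital V = 246 + 267 + 99.6 = 612.6.
Equity: weight = 246/612.6 = 0.4016; cost = 9.09%.
Revolver drawn: weight = 267/612.6 = 0.4358; after-tax cost = 8.65% × (1 − 26%) = 6.4010%.
Term loan: weight = 99.6/612.6 = 0.1626; after-tax cost = 7% × (1 − 26%) = 5.1800%.
WACC = 0.4016 × 9.0900% + 0.4358 × 6.4010% + 0.1626 × 5.1800% = 7.2823%.

7.28%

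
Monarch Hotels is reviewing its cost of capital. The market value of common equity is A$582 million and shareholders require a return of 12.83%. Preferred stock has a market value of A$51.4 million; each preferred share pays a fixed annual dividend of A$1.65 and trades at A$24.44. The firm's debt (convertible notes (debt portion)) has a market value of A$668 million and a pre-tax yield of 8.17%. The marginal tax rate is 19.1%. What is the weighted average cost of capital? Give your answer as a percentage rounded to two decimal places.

Cost of preferred: Rp = 1.65 / 24.44 = 6.7512%.
Total capital V = 582 + 51.4 + 668 = 1301.4.
Equity: weight = 582/1301.4 = 0.4472; cost = 12.83%.
Preferred: weight = 51.4/1301.4 = 0.0395; cost = 6.7512%.
Convertible notes (debt portion): weight = 668/1301.4 = 0.5133; after-tax cost = 8.17% × (1 − 19.1%) = 6.6095%.
WACC = 0.4472 × 12.8300% + 0.0395 × 6.7512% + 0.5133 × 6.6095% = 9.3970%.

9.40%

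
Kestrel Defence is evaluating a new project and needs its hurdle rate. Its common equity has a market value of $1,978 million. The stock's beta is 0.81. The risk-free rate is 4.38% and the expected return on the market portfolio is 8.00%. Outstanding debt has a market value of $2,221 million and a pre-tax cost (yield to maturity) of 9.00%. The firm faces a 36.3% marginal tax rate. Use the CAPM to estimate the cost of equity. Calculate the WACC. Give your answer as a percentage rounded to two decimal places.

Market risk premium = 8.0% − 4.38% = 3.62%.
Cost of equity via CAPM: Re = 4.38% + 0.81 × 3.62% = 7.3122%.
Total capital V = 1978 + 2221 = 4199.
Equity: weight = 1978/4199 = 0.4711; cost = 7.3122%.
Debt: weight = 2221/4199 = 0.5289; after-tax cost = 9% × (1 − 36.3%) = 5.7330%.
WACC = 0.4711 × 7.3122% + 0.5289 × 5.7330% = 6.4769%.

6.48%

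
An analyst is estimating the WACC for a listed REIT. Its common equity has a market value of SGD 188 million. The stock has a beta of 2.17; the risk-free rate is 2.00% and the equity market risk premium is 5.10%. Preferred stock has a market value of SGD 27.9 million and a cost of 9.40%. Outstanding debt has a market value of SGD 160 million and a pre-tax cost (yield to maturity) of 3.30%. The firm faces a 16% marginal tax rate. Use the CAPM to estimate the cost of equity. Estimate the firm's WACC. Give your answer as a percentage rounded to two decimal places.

Cost of equity via CAPM: Re = 2.0% + 2.17 × 5.1% = 13.0670%.
Total capital V = 188 + 27.9 + 160 = 375.9.
Equity: weight = 188/375.9 = 0.5001; cost = 13.067%.
Preferred: weight = 27.9/375.9 = 0.0742; cost = 9.4%.
Debt: weight = 160/375.9 = 0.4256; after-tax cost = 3.3% × (1 − 16%) = 2.7720%.
WACC = 0.5001 × 13.0670% + 0.0742 × 9.4000% + 0.4256 × 2.7720% = 8.4128%.

8.41%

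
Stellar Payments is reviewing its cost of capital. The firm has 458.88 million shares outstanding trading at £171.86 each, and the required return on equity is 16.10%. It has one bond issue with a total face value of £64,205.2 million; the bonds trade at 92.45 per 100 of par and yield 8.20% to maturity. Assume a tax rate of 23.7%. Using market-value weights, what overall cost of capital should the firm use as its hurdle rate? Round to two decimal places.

Market value of equity E = 171.86 × 458.88m = 78863.1168m. Market value of debt D = 64205.2m × 92.45/100 = 59357.7074m.
Total capital V = 78863.1168 + 59357.7074 = 138220.8242.
Equity: weight = 78863.1168/138220.8242 = 0.5706; cost = 16.1%.
Bonds outstanding: weight = 59357.7074/138220.8242 = 0.4294; after-tax cost = 8.2% × (1 − 23.7%) = 6.2566%.
WACC = 0.5706 × 16.1000% + 0.4294 × 6.2566% = 11.8728%.

11.87%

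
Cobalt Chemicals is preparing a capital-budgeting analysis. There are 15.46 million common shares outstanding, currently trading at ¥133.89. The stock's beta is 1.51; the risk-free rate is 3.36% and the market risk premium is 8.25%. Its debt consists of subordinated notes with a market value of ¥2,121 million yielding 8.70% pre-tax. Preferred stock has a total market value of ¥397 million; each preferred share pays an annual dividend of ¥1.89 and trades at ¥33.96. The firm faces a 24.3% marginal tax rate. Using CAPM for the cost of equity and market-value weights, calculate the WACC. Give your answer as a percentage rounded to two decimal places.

10.66%

Cost of equity via CAPM: Re = 3.36% + 1.51 × 8.25% = 15.8175%.
Cost of preferred: Rp = 1.89 / 33.96 = 5.5654%.
Market value of equity E = 133.89 × 15.46m = 2069.9394m.
Total capital V = 2069.9394 + 397 + 2121 = 4587.9394.
Equity: weight = 2069.9394/4587.9394 = 0.4512; cost = 15.8175%.
Preferred: weight = 397/4587.9394 = 0.0865; cost = 5.5654%.
Subordinated notes: weight = 2121/4587.9394 = 0.4623; after-tax cost = 8.7% × (1 − 24.3%) = 6.5859%.
WACC = 0.4512 × 15.8175% + 0.0865 × 5.5654% + 0.4623 × 6.5859% = 10.6626%.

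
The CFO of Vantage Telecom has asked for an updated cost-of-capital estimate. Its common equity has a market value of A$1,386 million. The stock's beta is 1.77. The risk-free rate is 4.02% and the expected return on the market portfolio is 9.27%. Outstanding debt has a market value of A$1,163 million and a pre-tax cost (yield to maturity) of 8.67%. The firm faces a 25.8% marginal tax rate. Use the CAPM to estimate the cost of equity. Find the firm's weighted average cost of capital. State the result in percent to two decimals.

10.17%

Market risk premium = 9.27% − 4.02% = 5.25%.
Cost of equity via CAPM: Re = 4.02% + 1.77 × 5.25% = 13.3125%.
Total capital V = 1386 + 1163 = 2549.
Equity: weight = 1386/2549 = 0.5437; cost = 13.3125%.
Debt: weight = 1163/2549 = 0.4563; after-tax cost = 8.67% × (1 − 25.8%) = 6.4331%.
WACC = 0.5437 × 13.3125% + 0.4563 × 6.4331% = 10.1737%.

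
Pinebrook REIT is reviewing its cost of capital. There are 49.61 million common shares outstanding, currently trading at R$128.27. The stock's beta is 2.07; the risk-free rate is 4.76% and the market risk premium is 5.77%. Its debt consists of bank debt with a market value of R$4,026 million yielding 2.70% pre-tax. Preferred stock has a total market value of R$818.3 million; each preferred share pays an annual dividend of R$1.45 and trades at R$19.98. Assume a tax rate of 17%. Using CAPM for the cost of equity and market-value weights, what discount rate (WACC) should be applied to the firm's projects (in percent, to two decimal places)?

10.82%

Cost of equity via CAPM: Re = 4.76% + 2.07 × 5.77% = 16.7039%.
Cost of preferred: Rp = 1.45 / 19.98 = 7.2573%.
Market value of equity E = 128.27 × 49.61m = 6363.4747m.
Total capital V = 6363.4747 + 818.3 + 4026 = 11207.7747.
Equity: weight = 6363.4747/11207.7747 = 0.5678; cost = 16.7039%.
Preferred: weight = 818.3/11207.7747 = 0.0730; cost = 7.2573%.
Bank debt: weight = 4026/11207.7747 = 0.3592; after-tax cost = 2.7% × (1 − 17%) = 2.2410%.
WACC = 0.5678 × 16.7039% + 0.0730 × 7.2573% + 0.3592 × 2.2410% = 10.8189%.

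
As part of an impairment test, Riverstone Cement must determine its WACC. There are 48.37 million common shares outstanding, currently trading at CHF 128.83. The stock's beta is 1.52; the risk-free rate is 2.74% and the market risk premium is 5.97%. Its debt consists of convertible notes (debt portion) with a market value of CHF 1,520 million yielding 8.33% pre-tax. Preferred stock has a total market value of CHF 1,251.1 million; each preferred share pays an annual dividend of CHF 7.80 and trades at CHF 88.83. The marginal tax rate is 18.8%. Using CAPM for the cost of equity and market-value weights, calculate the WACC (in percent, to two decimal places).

Cost of equity via CAPM: Re = 2.74% + 1.52 × 5.97% = 11.8144%.
Cost of preferred: Rp = 7.8 / 88.83 = 8.7808%.
Market value of equity E = 128.83 × 48.37m = 6231.5071m.
Total capital V = 6231.5071 + 1251.1 + 1520 = 9002.6071.
Equity: weight = 6231.5071/9002.6071 = 0.6922; cost = 11.8144%.
Preferred: weight = 1251.1/9002.6071 = 0.1390; cost = 8.7808%.
Convertible notes (debt portion): weight = 1520/9002.6071 = 0.1688; after-tax cost = 8.33% × (1 − 18.8%) = 6.7640%.
WACC = 0.6922 × 11.8144% + 0.1390 × 8.7808% + 0.1688 × 6.7640% = 10.5401%.

10.54%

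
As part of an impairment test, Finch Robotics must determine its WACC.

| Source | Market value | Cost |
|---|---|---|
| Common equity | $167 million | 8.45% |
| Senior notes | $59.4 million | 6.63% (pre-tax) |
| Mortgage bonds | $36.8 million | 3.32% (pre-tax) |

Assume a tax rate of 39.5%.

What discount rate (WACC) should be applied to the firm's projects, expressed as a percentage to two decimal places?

6.55%

Total capital V = 167 + 59.4 + 36.8 = 263.2.
Equity: weight = 167/263.2 = 0.6345; cost = 8.45%.
Senior notes: weight = 59.4/263.2 = 0.2257; after-tax cost = 6.63% × (1 − 39.5%) = 4.0111%.
Mortgage bonds: weight = 36.8/263.2 = 0.1398; after-tax cost = 3.32% × (1 − 39.5%) = 2.0086%.
WACC = 0.6345 × 8.4500% + 0.2257 × 4.0111% + 0.1398 × 2.0086% = 6.5476%.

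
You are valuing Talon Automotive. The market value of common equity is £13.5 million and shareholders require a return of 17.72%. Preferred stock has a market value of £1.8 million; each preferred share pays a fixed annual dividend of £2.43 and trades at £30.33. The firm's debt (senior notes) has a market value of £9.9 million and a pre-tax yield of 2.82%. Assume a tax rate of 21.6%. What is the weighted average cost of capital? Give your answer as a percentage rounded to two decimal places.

Cost of preferred: Rp = 2.43 / 30.33 = 8.0119%.
Total capital V = 13.5 + 1.8 + 9.9 = 25.2.
Equity: weight = 13.5/25.2 = 0.5357; cost = 17.72%.
Preferred: weight = 1.8/25.2 = 0.0714; cost = 8.0119%.
Senior notes: weight = 9.9/25.2 = 0.3929; after-tax cost = 2.82% × (1 − 21.6%) = 2.2109%.
WACC = 0.5357 × 17.7200% + 0.0714 × 8.0119% + 0.3929 × 2.2109% = 10.9337%.

10.93%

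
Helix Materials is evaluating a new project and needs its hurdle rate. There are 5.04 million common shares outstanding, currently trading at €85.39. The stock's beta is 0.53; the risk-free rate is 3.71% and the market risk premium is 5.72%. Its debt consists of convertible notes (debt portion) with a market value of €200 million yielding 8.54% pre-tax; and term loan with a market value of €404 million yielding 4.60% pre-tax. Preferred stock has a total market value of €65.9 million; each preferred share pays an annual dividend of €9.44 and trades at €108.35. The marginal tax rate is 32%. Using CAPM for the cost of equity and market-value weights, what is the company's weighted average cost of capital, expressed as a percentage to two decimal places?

5.36%

Cost of equity via CAPM: Re = 3.71% + 0.53 × 5.72% = 6.7416%.
Cost of preferred: Rp = 9.44 / 108.35 = 8.7125%.
Market value of equity E = 85.39 × 5.04m = 430.3656m.
Total capital V = 430.3656 + 65.9 + 200 + 404 = 1100.2656.
Equity: weight = 430.3656/1100.2656 = 0.3911; cost = 6.7416%.
Preferred: weight = 65.9/1100.2656 = 0.0599; cost = 8.7125%.
Convertible notes (debt portion): weight = 200/1100.2656 = 0.1818; after-tax cost = 8.54% × (1 − 32%) = 5.8072%.
Term loan: weight = 404/1100.2656 = 0.3672; after-tax cost = 4.6% × (1 − 32%) = 3.1280%.
WACC = 0.3911 × 6.7416% + 0.0599 × 8.7125% + 0.1818 × 5.8072% + 0.3672 × 3.1280% = 5.3629%.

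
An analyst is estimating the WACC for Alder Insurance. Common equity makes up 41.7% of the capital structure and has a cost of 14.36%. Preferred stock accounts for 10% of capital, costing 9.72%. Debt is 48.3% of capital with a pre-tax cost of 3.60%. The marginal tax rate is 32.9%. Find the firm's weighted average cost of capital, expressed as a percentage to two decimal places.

After-tax cost of debt = 3.6% × (1 − 32.9%) = 2.4156%.
WACC = 0.417 × 14.3600% + 0.100 × 9.7200% + 0.483 × 2.4156% = 8.1269%.

8.13%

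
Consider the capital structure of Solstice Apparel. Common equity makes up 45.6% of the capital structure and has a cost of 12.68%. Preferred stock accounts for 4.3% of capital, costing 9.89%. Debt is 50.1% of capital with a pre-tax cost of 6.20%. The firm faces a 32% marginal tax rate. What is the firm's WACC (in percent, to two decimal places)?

After-tax cost of debt = 6.2% × (1 − 32%) = 4.2160%.
WACC = 0.456 × 12.6800% + 0.043 × 9.8900% + 0.501 × 4.2160% = 8.3196%.

8.32%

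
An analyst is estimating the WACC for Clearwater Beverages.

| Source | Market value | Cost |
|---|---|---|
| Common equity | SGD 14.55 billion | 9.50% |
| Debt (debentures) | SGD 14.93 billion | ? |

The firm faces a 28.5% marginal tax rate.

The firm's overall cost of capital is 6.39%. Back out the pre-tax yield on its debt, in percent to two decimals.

4.70%

Total capital V = 14.55 + 14.93 = 29.48.
Equity weight = 14.55/29.48 = 0.4936.
Debentures weight = 14.93/29.48 = 0.5064.
Equity contribution = 0.4936 × 9.5% = 4.6888%.
Remaining for debt = 6.39% − 4.6888% = 1.7012%.
Rd × (1 − 28.5%) × 0.5064 = 1.7012%  ⇒  Rd = 4.6981%.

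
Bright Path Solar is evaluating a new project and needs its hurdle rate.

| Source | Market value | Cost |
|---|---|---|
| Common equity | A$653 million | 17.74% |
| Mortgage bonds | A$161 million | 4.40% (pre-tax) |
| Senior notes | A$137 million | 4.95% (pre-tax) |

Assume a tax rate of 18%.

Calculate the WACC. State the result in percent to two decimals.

Total capital V = 653 + 161 + 137 = 951.
Equity: weight = 653/951 = 0.6866; cost = 17.74%.
Mortgage bonds: weight = 161/951 = 0.1693; after-tax cost = 4.4% × (1 − 18%) = 3.6080%.
Senior notes: weight = 137/951 = 0.1441; after-tax cost = 4.95% × (1 − 18%) = 4.0590%.
WACC = 0.6866 × 17.7400% + 0.1693 × 3.6080% + 0.1441 × 4.0590% = 13.3766%.

13.38%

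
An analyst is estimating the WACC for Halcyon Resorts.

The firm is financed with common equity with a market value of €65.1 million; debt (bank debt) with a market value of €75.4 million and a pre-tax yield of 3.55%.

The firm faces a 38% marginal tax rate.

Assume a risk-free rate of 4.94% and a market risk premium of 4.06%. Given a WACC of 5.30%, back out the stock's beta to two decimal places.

Total capital V = 65.1 + 75.4 = 140.5.
Equity weight = 65.1/140.5 = 0.4633.
Bank debt weight = 75.4/140.5 = 0.5367.
Debt contribution = 0.5367 × 3.55% × (1 − 38%) = 1.1812%.
Required equity contribution = 5.3% − 1.1812% = 4.1188%  ⇒  Re = 8.8893%.
CAPM: 8.8893% = 4.94% + β × 4.06%  ⇒  β = 0.9727.

0.97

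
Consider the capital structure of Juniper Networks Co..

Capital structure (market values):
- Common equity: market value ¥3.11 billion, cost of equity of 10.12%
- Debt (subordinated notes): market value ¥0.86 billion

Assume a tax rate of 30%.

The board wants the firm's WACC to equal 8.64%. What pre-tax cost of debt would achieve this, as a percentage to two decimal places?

Total capital V = 3.11 + 0.86 = 3.97.
Equity weight = 3.11/3.97 = 0.7834.
Subordinated notes weight = 0.86/3.97 = 0.2166.
Equity contribution = 0.7834 × 10.12% = 7.9278%.
Remaining for debt = 8.64% − 7.9278% = 0.7122%.
Rd × (1 − 30%) × 0.2166 = 0.7122%  ⇒  Rd = 4.6970%.

4.70%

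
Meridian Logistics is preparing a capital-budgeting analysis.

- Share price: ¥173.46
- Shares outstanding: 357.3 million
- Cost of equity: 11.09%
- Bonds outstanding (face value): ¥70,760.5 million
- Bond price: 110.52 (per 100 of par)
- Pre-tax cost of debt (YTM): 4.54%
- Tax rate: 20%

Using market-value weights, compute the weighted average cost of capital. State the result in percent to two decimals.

Market value of equity E = 173.46 × 357.3m = 61977.258m. Market value of debt D = 70760.5m × 110.52/100 = 78204.5046m.
Total capital V = 61977.258 + 78204.5046 = 140181.7626.
Equity: weight = 61977.258/140181.7626 = 0.4421; cost = 11.09%.
Bonds outstanding: weight = 78204.5046/140181.7626 = 0.5579; after-tax cost = 4.54% × (1 − 20%) = 3.6320%.
WACC = 0.4421 × 11.0900% + 0.5579 × 3.6320% = 6.9293%.

6.93%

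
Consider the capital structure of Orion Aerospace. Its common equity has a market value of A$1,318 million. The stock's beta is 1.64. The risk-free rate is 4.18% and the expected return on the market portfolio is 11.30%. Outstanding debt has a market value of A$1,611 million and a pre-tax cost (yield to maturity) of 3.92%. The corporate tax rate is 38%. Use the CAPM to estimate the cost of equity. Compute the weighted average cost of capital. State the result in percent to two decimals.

Market risk premium = 11.3% − 4.18% = 7.12%.
Cost of equity via CAPM: Re = 4.18% + 1.64 × 7.12% = 15.8568%.
Total capital V = 1318 + 1611 = 2929.
Equity: weight = 1318/2929 = 0.4500; cost = 15.8568%.
Debt: weight = 1611/2929 = 0.5500; after-tax cost = 3.92% × (1 − 38%) = 2.4304%.
WACC = 0.4500 × 15.8568% + 0.5500 × 2.4304% = 8.4721%.

8.47%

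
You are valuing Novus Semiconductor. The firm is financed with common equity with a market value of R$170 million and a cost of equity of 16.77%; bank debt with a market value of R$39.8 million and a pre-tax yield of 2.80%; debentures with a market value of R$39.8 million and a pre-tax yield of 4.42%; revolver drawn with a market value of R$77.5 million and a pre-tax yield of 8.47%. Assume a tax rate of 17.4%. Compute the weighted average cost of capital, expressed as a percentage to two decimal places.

11.10%

Total capital V = 170 + 39.8 + 39.8 + 77.5 = 327.1.
Equity: weight = 170/327.1 = 0.5197; cost = 16.77%.
Bank debt: weight = 39.8/327.1 = 0.1217; after-tax cost = 2.8% × (1 − 17.4%) = 2.3128%.
Debentures: weight = 39.8/327.1 = 0.1217; after-tax cost = 4.42% × (1 − 17.4%) = 3.6509%.
Revolver drawn: weight = 77.5/327.1 = 0.2369; after-tax cost = 8.47% × (1 − 17.4%) = 6.9962%.
WACC = 0.5197 × 16.7700% + 0.1217 × 2.3128% + 0.1217 × 3.6509% + 0.2369 × 6.9962% = 11.0989%.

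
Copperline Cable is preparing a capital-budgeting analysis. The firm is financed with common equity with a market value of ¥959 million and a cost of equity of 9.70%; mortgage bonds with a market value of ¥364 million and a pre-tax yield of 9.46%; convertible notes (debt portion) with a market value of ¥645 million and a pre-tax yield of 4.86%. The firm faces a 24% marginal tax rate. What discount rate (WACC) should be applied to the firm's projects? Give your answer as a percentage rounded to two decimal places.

Total capital V = 959 + 364 + 645 = 1968.
Equity: weight = 959/1968 = 0.4873; cost = 9.7%.
Mortgage bonds: weight = 364/1968 = 0.1850; after-tax cost = 9.46% × (1 − 24%) = 7.1896%.
Convertible notes (debt portion): weight = 645/1968 = 0.3277; after-tax cost = 4.86% × (1 − 24%) = 3.6936%.
WACC = 0.4873 × 9.7000% + 0.1850 × 7.1896% + 0.3277 × 3.6936% = 7.2671%.

7.27%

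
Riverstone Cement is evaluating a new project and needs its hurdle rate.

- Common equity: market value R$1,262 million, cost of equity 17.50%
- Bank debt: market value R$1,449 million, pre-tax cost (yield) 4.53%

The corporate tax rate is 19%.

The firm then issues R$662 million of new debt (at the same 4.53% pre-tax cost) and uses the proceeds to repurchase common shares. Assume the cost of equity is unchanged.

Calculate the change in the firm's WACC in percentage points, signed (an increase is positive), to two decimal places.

Current WACC:
Total capital V = 1262 + 1449 = 2711.
Equity: weight = 1262/2711 = 0.4655; cost = 17.5%.
Bank debt: weight = 1449/2711 = 0.5345; after-tax cost = 4.53% × (1 − 19%) = 3.6693%.
WACC = 0.4655 × 17.5000% + 0.5345 × 3.6693% = 10.1076%.
After the change:
Total capital V = 600 + 2111 = 2711.
Equity: weight = 600/2711 = 0.2213; cost = 17.5%.
Bank debt: weight = 2111/2711 = 0.7787; after-tax cost = 4.53% × (1 − 19%) = 3.6693%.
WACC = 0.2213 × 17.5000% + 0.7787 × 3.6693% = 6.7303%.
Change in WACC = 6.7303% − 10.1076% = -3.3773 pp.

-3.38 pp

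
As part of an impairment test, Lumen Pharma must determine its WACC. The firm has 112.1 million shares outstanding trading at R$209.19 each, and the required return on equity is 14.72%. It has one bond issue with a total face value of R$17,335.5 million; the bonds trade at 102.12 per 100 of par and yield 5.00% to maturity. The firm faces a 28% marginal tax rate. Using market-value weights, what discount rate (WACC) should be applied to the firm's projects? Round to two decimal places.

Market value of equity E = 209.19 × 112.1m = 23450.199m. Market value of debt D = 17335.5m × 102.12/100 = 17703.0126m.
Total capital V = 23450.199 + 17703.0126 = 41153.2116.
Equity: weight = 23450.199/41153.2116 = 0.5698; cost = 14.72%.
Bonds outstanding: weight = 17703.0126/41153.2116 = 0.4302; after-tax cost = 5% × (1 − 28%) = 3.6000%.
WACC = 0.5698 × 14.7200% + 0.4302 × 3.6000% = 9.9365%.

9.94%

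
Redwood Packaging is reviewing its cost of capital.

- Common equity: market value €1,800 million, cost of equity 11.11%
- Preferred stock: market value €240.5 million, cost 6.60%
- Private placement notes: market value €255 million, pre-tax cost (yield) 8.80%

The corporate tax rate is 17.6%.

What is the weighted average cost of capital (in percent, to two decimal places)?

Total capital V = 1800 + 240.5 + 255 = 2295.5.
Equity: weight = 1800/2295.5 = 0.7841; cost = 11.11%.
Preferred: weight = 240.5/2295.5 = 0.1048; cost = 6.6%.
Private placement notes: weight = 255/2295.5 = 0.1111; after-tax cost = 8.8% × (1 − 17.6%) = 7.2512%.
WACC = 0.7841 × 11.1100% + 0.1048 × 6.6000% + 0.1111 × 7.2512% = 10.2088%.

10.21%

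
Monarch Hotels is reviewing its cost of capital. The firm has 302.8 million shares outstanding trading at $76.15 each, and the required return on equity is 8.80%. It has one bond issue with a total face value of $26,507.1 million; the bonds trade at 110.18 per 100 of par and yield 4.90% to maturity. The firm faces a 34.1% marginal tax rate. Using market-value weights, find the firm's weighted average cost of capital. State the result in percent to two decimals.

Market value of equity E = 76.15 × 302.8m = 23058.22m. Market value of debt D = 26507.1m × 110.18/100 = 29205.52278m.
Total capital V = 23058.22 + 29205.52278 = 52263.74278.
Equity: weight = 23058.22/52263.74278 = 0.4412; cost = 8.8%.
Bonds outstanding: weight = 29205.52278/52263.74278 = 0.5588; after-tax cost = 4.9% × (1 − 34.1%) = 3.2291%.
WACC = 0.4412 × 8.8000% + 0.5588 × 3.2291% = 5.6869%.

5.69%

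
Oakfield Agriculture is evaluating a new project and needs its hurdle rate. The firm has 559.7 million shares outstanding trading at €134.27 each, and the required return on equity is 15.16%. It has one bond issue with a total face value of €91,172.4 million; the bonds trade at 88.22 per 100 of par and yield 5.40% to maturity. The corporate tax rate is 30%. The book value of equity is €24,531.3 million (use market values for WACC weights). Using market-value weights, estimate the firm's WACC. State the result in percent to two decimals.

Market value of equity E = 134.27 × 559.7m = 75150.919m. Market value of debt D = 91172.4m × 88.22/100 = 80432.29128m.
Total capital V = 75150.919 + 80432.29128 = 155583.21028.
Equity: weight = 75150.919/155583.21028 = 0.4830; cost = 15.16%.
Bonds outstanding: weight = 80432.29128/155583.21028 = 0.5170; after-tax cost = 5.4% × (1 − 30%) = 3.7800%.
WACC = 0.4830 × 15.1600% + 0.5170 × 3.7800% = 9.2768%.

9.28%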